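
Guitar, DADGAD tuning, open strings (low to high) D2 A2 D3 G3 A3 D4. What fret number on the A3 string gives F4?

F4 is 8 semitones above the open A3 (A–A#–B–C–C#–D–D#–E–F), so it sits at fret 8.

8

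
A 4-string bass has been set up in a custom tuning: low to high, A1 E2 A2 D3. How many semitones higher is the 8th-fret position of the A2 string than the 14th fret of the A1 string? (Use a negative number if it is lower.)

A2 at fret 8 → F3 (MIDI 53); A1 at fret 14 → B2 (MIDI 47).
53 − 47 = 6, so the two pitches are 6 semitones apart.

6 semitones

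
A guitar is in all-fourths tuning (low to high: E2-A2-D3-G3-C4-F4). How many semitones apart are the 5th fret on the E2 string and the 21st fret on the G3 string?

E2 at fret 5 → A2 (MIDI 45); G3 at fret 21 → E5 (MIDI 76).
45 − 76 = -31, so the two pitches are 31 semitones apart, with E5 the higher.

31 semitones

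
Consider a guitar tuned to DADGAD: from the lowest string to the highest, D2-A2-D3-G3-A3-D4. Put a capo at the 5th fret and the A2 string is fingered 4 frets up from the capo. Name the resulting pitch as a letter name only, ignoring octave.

F♯

The capo raises the open A2 by 5 semitones to D3; fretting 4 more gives A2 + 5 + 4 = A2 + 9 semitones, landing on F♯.
(Also written G♭.)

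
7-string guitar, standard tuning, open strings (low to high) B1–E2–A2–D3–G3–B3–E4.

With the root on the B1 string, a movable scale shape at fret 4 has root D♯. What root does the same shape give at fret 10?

Moving from fret 4 to fret 10 shifts the root by 6 semitones.
D♯ up 6 semitones is A.

A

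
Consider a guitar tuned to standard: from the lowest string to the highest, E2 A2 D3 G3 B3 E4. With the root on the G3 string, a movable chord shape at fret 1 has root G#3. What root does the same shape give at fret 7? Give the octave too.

Moving from fret 1 to fret 7 shifts the root by 6 semitones.
G#3 up 6 semitones is D4.

D4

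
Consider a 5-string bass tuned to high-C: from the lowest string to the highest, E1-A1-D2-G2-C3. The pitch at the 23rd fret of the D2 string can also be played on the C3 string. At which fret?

13

Fret 23 on D2 is MIDI 38 + 23 = 61 (C#4). On the C3 string (open MIDI 48), that pitch is 61 − 48 = fret 13.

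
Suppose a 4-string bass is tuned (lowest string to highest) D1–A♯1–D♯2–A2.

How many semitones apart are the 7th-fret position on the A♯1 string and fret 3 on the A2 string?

A♯1 at fret 7 → F2 (MIDI 41); A2 at fret 3 → C3 (MIDI 48).
41 − 48 = -7, so the two pitches are 7 semitones apart, with C3 the higher.

7 semitones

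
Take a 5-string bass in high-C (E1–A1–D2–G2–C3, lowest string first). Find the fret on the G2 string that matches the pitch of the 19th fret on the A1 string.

Fret 19 on A1 is MIDI 33 + 19 = 52 (E3). On the G2 string (open MIDI 43), that pitch is 52 − 43 = fret 9.

9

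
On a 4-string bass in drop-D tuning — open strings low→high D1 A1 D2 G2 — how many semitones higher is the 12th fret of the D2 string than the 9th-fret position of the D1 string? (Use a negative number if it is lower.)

D2 at fret 12 → D3 (MIDI 50); D1 at fret 9 → B1 (MIDI 35).
50 − 35 = 15, so the two pitches are 15 semitones apart.

15 semitones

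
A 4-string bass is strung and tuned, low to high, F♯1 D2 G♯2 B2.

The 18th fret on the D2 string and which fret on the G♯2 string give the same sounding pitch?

12

Fret 18 on D2 is MIDI 38 + 18 = 56 (G♯3). On the G♯2 string (open MIDI 44), that pitch is 56 − 44 = fret 12.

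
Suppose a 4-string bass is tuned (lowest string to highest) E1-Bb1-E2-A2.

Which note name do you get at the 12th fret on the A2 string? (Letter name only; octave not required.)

A

The open A2 string plus 12 semitones: A–Bb–B–C–…–G–Ab–A.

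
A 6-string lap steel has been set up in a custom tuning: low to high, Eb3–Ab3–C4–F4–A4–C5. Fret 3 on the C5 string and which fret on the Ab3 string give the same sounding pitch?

Fret 3 on C5 is MIDI 72 + 3 = 75 (Eb5). On the Ab3 string (open MIDI 56), that pitch is 75 − 56 = fret 19.

19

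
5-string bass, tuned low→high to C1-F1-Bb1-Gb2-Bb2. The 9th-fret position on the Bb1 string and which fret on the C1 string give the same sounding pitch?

Fret 9 on Bb1 is MIDI 34 + 9 = 43 (G2). On the C1 string (open MIDI 24), that pitch is 43 − 24 = fret 19.

19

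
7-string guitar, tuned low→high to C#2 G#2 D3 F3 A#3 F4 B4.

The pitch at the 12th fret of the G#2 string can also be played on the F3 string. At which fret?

G#2 at fret 12 is G#2 + 12 semitones = G#3.
The open F3 string is 9 semitones above the open G#2, so the same pitch on the F3 string lies at fret 12 − 9 = 3.

3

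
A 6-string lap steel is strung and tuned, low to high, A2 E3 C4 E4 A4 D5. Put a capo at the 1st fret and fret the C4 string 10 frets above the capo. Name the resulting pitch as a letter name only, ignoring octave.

B

The capo raises the open C4 by 1 semitone to C#4; fretting 10 more gives C4 + 1 + 10 = C4 + 11 semitones, landing on B.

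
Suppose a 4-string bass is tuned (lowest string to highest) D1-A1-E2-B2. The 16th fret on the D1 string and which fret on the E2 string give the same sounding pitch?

Fret 16 on D1 is MIDI 26 + 16 = 42 (F♯2). On the E2 string (open MIDI 40), that pitch is 42 − 40 = fret 2.

2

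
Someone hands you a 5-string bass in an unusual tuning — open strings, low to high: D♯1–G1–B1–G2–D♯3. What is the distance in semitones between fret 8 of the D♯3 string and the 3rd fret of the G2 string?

13 semitones

D♯3 at fret 8 → B3 (MIDI 59); G2 at fret 3 → A♯2 (MIDI 46).
59 − 46 = 13, so the two pitches are 13 semitones apart, with B3 the higher.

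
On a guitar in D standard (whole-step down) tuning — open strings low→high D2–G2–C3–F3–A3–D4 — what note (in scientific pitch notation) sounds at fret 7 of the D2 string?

The open D2 string plus 7 semitones: D–D#–E–F–F#–G–G#–A.
No B→C boundary is crossed, so the octave stays at 2.

A2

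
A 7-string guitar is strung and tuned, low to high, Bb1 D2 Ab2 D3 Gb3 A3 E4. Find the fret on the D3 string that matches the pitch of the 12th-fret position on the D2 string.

Fret 12 on D2 is MIDI 38 + 12 = 50 (D3). On the D3 string (open MIDI 50), that pitch is 50 − 50 = fret 0.

0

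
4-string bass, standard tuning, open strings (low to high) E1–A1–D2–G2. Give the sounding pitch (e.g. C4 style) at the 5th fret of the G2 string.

C3

G2 is MIDI 43. Adding 5 gives 48, which is C3.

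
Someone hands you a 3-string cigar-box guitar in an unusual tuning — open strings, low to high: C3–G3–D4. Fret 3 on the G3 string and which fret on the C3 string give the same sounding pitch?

Fret 3 on G3 is MIDI 55 + 3 = 58 (A#3). On the C3 string (open MIDI 48), that pitch is 58 − 48 = fret 10.

10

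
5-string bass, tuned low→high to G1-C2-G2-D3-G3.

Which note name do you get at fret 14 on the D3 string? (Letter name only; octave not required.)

D3 is MIDI 50. Adding 14 gives 64; 64 mod 12 = 4, i.e. E.

E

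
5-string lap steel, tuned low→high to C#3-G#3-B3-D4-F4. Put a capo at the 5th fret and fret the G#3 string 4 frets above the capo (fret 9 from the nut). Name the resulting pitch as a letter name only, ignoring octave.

F

The capo raises the open G#3 by 5 semitones to C#4; fretting 4 more gives G#3 + 5 + 4 = G#3 + 9 semitones, landing on F.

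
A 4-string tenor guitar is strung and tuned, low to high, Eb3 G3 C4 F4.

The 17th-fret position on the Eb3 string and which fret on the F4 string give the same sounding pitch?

Eb3 at fret 17 is Eb3 + 17 semitones = Ab4.
The open F4 string is 14 semitones above the open Eb3, so the same pitch on the F4 string lies at fret 17 − 14 = 3.

3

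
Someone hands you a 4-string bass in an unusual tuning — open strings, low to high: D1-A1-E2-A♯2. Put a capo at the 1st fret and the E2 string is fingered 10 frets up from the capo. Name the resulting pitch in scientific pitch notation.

The capo raises the open E2 by 1 semitone to F2; fretting 10 more gives E2 + 1 + 10 = E2 + 11 semitones = D♯3.
(Also written E♭.)

D♯3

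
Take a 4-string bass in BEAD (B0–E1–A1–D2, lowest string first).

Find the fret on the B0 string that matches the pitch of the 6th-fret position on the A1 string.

16

A1 at fret 6 is A1 + 6 semitones = D#2.
The open B0 string is 10 semitones below the open A1, so the same pitch on the B0 string lies at fret 6 + 10 = 16.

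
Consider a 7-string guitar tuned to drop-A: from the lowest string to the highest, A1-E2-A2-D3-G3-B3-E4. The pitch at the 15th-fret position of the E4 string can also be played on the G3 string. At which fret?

24

E4 at fret 15 is E4 + 15 semitones = G5.
The open G3 string is 9 semitones below the open E4, so the same pitch on the G3 string lies at fret 15 + 9 = 24.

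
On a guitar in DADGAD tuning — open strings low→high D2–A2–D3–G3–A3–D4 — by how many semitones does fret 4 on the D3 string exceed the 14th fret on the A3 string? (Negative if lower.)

D3 at fret 4 → F#3 (MIDI 54); A3 at fret 14 → B4 (MIDI 71).
54 − 71 = -17, so the two pitches are 17 semitones apart.

-17 semitones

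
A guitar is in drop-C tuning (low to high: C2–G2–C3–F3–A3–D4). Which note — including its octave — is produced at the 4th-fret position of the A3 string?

A3 is MIDI 57. Adding 4 gives 61, which is C♯4.
(Equivalently spelled D♭4.)

C♯4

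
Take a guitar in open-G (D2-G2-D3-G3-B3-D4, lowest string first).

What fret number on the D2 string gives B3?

21

B3 is 21 semitones above the open D2 (D–D#–E–F–…–A–A#–B), so it sits at fret 21.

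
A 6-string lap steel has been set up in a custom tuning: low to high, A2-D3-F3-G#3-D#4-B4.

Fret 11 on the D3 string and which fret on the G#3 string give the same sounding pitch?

5

Fret 11 on D3 is MIDI 50 + 11 = 61 (C#4). On the G#3 string (open MIDI 56), that pitch is 61 − 56 = fret 5.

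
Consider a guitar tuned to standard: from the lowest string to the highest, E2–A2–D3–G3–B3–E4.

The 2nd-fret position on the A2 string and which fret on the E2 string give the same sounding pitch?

A2 at fret 2 is A2 + 2 semitones = B2.
The open E2 string is 5 semitones below the open A2, so the same pitch on the E2 string lies at fret 2 + 5 = 7.

7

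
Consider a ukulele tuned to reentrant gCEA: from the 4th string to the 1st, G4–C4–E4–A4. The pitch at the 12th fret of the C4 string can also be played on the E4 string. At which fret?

C4 at fret 12 is C4 + 12 semitones = C5.
The open E4 string is 4 semitones above the open C4, so the same pitch on the E4 string lies at fret 12 − 4 = 8.

8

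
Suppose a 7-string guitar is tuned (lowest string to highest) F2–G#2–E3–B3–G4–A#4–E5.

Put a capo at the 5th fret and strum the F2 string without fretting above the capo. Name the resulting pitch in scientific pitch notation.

The capo raises the open F2 by 5 semitones to A#2; fretting 0 more gives F2 + 5 + 0 = F2 + 5 semitones = A#2.
(Also written Bb.)

A#2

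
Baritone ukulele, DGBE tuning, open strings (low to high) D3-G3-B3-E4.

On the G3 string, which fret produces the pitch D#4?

D#4 is 8 semitones above the open G3 (G–G#–A–A#–B–C–C#–D–D#), so it sits at fret 8.

8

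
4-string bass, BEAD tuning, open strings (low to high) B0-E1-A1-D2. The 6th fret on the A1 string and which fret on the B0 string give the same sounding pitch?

16

Fret 6 on A1 is MIDI 33 + 6 = 39 (D#2). On the B0 string (open MIDI 23), that pitch is 39 − 23 = fret 16.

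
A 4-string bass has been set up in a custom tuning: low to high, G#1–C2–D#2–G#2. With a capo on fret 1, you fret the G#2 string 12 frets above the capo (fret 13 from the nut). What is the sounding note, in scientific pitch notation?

The capo raises the open G#2 by 1 semitone to A2; fretting 12 more gives G#2 + 1 + 12 = G#2 + 13 semitones = A3.

A3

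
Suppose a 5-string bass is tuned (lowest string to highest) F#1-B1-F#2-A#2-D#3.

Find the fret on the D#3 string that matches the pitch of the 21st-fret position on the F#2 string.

12

Fret 21 on F#2 is MIDI 42 + 21 = 63 (D#4). On the D#3 string (open MIDI 51), that pitch is 63 − 51 = fret 12.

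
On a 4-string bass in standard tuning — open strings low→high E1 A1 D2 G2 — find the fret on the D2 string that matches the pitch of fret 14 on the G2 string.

19

G2 at fret 14 is G2 + 14 semitones = A3.
The open D2 string is 5 semitones below the open G2, so the same pitch on the D2 string lies at fret 14 + 5 = 19.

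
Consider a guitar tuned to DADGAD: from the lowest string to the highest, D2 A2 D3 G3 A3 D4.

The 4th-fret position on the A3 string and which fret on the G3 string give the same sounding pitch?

Fret 4 on A3 is MIDI 57 + 4 = 61 (C#4). On the G3 string (open MIDI 55), that pitch is 61 − 55 = fret 6.

6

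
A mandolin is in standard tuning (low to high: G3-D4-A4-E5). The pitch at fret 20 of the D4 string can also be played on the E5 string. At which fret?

Fret 20 on D4 is MIDI 62 + 20 = 82 (A#5). On the E5 string (open MIDI 76), that pitch is 82 − 76 = fret 6.

6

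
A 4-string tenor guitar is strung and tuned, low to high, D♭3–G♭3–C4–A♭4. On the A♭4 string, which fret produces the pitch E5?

8

E5 is 8 semitones above the open A♭4 (Ab–A–Bb–B–C–Db–D–Eb–E), so it sits at fret 8.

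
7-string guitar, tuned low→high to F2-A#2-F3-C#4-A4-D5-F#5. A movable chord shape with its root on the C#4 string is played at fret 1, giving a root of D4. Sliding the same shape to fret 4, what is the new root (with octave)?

F4

Moving from fret 1 to fret 4 shifts the root by 3 semitones.
D4 up 3 semitones is F4.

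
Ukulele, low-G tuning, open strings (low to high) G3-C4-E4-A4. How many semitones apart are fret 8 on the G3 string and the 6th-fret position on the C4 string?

3 semitones

G3 at fret 8 → D♯4 (MIDI 63); C4 at fret 6 → F♯4 (MIDI 66).
63 − 66 = -3, so the two pitches are 3 semitones apart, with F♯4 the higher.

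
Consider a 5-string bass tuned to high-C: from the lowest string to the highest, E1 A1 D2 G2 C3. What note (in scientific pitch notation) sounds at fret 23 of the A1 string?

G#3

The open A1 string plus 23 semitones: A–A#–B–C–…–F#–G–G#.
The walk passes from B into C 2 times, so the octave number goes from 1 to 3.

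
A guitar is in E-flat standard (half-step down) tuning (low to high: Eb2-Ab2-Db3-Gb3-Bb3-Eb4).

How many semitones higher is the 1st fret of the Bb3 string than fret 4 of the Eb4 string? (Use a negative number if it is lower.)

-8 semitones

Bb3 at fret 1 → B3 (MIDI 59); Eb4 at fret 4 → G4 (MIDI 67).
59 − 67 = -8, so the two pitches are 8 semitones apart.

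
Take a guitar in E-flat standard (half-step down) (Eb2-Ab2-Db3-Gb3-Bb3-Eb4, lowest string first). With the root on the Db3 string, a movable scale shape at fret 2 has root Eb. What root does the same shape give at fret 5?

Gb

Moving from fret 2 to fret 5 shifts the root by 3 semitones.
Eb up 3 semitones is Gb.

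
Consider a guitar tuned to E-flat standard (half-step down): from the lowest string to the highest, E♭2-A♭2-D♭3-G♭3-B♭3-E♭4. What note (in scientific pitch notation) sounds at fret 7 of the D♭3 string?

A♭3

Each fret is one semitone, so D♭3 + 7 = A♭3.
(Equivalently spelled G♯3.)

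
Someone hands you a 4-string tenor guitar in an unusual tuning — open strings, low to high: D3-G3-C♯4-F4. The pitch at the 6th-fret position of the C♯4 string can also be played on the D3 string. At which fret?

C♯4 at fret 6 is C♯4 + 6 semitones = G4.
The open D3 string is 11 semitones below the open C♯4, so the same pitch on the D3 string lies at fret 6 + 11 = 17.

17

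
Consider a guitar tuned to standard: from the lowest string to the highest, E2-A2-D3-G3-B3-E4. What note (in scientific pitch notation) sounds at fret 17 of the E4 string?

The open E4 string plus 17 semitones: E–F–F#–G–…–G–G#–A.
The walk passes from B into C once, so the octave number goes from 4 to 5.

A5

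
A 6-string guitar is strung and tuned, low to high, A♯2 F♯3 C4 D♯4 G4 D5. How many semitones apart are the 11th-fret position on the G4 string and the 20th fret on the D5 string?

16 semitones

G4 at fret 11 → F♯5 (MIDI 78); D5 at fret 20 → A♯6 (MIDI 94).
78 − 94 = -16, so the two pitches are 16 semitones apart, with A♯6 the higher.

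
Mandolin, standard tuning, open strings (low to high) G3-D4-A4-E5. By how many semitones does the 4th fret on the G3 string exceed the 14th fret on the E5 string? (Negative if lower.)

-31 semitones

G3 at fret 4 → B3 (MIDI 59); E5 at fret 14 → F#6 (MIDI 90).
59 − 90 = -31, so the two pitches are 31 semitones apart.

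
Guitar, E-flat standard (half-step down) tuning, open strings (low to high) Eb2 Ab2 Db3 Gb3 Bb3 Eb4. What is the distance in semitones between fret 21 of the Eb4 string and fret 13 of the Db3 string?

Eb4 at fret 21 → C6 (MIDI 84); Db3 at fret 13 → D4 (MIDI 62).
84 − 62 = 22, so the two pitches are 22 semitones apart, with C6 the higher.

22 semitones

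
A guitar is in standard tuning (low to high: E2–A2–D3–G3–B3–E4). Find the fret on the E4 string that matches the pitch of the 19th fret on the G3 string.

10

Fret 19 on G3 is MIDI 55 + 19 = 74 (D5). On the E4 string (open MIDI 64), that pitch is 74 − 64 = fret 10.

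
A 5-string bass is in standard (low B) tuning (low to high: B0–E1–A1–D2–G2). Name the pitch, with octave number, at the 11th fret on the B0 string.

B0 is MIDI 23. Adding 11 gives 34, which is A♯1.
(Equivalently spelled B♭1.)

A♯1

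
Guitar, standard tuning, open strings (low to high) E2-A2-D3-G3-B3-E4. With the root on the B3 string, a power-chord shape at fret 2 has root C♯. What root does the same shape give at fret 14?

C♯

Moving from fret 2 to fret 14 shifts the root by 12 semitones.
C♯ up 12 semitones is C♯.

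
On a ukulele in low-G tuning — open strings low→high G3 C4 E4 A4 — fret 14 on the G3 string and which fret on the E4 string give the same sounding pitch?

G3 at fret 14 is G3 + 14 semitones = A4.
The open E4 string is 9 semitones above the open G3, so the same pitch on the E4 string lies at fret 14 − 9 = 5.

5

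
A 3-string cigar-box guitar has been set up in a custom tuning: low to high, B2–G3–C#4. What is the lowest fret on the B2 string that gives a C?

1

From B2, count semitones up the chromatic scale until reaching C: B–C — 1 step.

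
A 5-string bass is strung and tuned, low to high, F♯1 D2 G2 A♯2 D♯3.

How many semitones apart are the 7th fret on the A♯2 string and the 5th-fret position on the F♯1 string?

A♯2 at fret 7 → F3 (MIDI 53); F♯1 at fret 5 → B1 (MIDI 35).
53 − 35 = 18, so the two pitches are 18 semitones apart, with F3 the higher.

18 semitones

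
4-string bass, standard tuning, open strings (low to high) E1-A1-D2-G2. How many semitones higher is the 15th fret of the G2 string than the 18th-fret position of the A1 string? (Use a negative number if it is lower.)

7 semitones

G2 at fret 15 → A♯3 (MIDI 58); A1 at fret 18 → D♯3 (MIDI 51).
58 − 51 = 7, so the two pitches are 7 semitones apart.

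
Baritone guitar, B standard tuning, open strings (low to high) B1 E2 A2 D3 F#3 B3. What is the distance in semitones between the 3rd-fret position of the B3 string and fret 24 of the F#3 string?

16 semitones

B3 at fret 3 → D4 (MIDI 62); F#3 at fret 24 → F#5 (MIDI 78).
62 − 78 = -16, so the two pitches are 16 semitones apart, with F#5 the higher.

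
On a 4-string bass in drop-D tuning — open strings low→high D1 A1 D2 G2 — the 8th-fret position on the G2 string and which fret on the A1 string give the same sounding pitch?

18

Fret 8 on G2 is MIDI 43 + 8 = 51 (D♯3). On the A1 string (open MIDI 33), that pitch is 51 − 33 = fret 18.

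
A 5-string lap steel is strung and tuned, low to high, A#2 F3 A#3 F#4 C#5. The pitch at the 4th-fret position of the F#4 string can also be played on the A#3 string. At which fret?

12

F#4 at fret 4 is F#4 + 4 semitones = A#4.
The open A#3 string is 8 semitones below the open F#4, so the same pitch on the A#3 string lies at fret 4 + 8 = 12.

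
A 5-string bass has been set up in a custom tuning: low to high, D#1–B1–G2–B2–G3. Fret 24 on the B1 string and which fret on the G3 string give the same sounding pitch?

4

B1 at fret 24 is B1 + 24 semitones = B3.
The open G3 string is 20 semitones above the open B1, so the same pitch on the G3 string lies at fret 24 − 20 = 4.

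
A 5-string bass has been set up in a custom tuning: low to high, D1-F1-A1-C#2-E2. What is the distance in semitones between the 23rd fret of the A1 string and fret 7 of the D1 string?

23 semitones

A1 at fret 23 → G#3 (MIDI 56); D1 at fret 7 → A1 (MIDI 33).
56 − 33 = 23, so the two pitches are 23 semitones apart, with G#3 the higher.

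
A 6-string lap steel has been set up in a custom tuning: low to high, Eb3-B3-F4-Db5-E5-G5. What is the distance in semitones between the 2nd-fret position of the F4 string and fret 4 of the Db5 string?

F4 at fret 2 → G4 (MIDI 67); Db5 at fret 4 → F5 (MIDI 77).
67 − 77 = -10, so the two pitches are 10 semitones apart, with F5 the higher.

10 semitones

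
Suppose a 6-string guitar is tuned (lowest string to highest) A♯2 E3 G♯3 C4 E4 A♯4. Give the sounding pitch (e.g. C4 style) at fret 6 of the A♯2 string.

E3

A♯2 is MIDI 46. Adding 6 gives 52, which is E3.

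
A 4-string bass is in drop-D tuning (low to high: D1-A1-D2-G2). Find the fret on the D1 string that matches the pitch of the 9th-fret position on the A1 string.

Fret 9 on A1 is MIDI 33 + 9 = 42 (F#2). On the D1 string (open MIDI 26), that pitch is 42 − 26 = fret 16.

16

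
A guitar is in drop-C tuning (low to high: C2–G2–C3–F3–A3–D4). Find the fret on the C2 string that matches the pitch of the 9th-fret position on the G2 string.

16

Fret 9 on G2 is MIDI 43 + 9 = 52 (E3). On the C2 string (open MIDI 36), that pitch is 52 − 36 = fret 16.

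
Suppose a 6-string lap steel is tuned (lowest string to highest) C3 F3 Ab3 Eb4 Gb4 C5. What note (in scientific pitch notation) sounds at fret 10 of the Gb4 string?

E5

The open Gb4 string plus 10 semitones: Gb–G–Ab–A–…–D–Eb–E.
The walk passes from B into C once, so the octave number goes from 4 to 5.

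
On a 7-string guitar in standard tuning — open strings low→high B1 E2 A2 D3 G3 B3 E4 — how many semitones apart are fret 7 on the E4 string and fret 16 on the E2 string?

15 semitones

E4 at fret 7 → B4 (MIDI 71); E2 at fret 16 → G♯3 (MIDI 56).
71 − 56 = 15, so the two pitches are 15 semitones apart, with B4 the higher.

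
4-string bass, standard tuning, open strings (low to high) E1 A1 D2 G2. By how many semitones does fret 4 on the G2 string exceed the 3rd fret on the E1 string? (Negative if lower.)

16 semitones

G2 at fret 4 → B2 (MIDI 47); E1 at fret 3 → G1 (MIDI 31).
47 − 31 = 16, so the two pitches are 16 semitones apart.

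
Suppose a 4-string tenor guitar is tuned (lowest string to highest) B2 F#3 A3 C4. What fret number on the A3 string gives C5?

C5 is 15 semitones above the open A3 (A–A#–B–C–…–A#–B–C), so it sits at fret 15.

15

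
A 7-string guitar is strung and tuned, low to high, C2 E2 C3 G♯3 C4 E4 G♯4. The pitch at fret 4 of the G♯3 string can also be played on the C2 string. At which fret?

24

G♯3 at fret 4 is G♯3 + 4 semitones = C4.
The open C2 string is 20 semitones below the open G♯3, so the same pitch on the C2 string lies at fret 4 + 20 = 24.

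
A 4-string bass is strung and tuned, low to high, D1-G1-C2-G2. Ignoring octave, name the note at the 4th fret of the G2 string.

B

The open G2 string plus 4 semitones: G–Ab–A–Bb–B.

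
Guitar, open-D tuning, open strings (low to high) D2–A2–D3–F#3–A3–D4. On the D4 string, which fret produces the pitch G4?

5

G4 is 5 semitones above the open D4 (D–D#–E–F–F#–G), so it sits at fret 5.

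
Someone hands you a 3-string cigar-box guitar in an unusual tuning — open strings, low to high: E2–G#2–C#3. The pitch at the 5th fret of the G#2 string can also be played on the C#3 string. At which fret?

0

Fret 5 on G#2 is MIDI 44 + 5 = 49 (C#3). On the C#3 string (open MIDI 49), that pitch is 49 − 49 = fret 0.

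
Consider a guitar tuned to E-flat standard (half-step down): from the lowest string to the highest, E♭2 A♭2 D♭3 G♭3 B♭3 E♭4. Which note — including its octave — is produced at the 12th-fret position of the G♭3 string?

G♭4

G♭3 is MIDI 54. Adding 12 gives 66, which is G♭4.
(Equivalently spelled F♯4.)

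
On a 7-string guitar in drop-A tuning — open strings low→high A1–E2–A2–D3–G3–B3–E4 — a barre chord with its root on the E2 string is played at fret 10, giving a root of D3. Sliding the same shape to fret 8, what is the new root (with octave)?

Moving from fret 10 to fret 8 shifts the root by -2 semitones.
D3 down 2 semitones is C3.

C3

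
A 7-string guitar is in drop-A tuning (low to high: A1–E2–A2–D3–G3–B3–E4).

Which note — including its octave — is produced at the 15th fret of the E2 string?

The open E2 string plus 15 semitones: E–F–F#–G–…–F–F#–G.
The walk passes from B into C once, so the octave number goes from 2 to 3.

G3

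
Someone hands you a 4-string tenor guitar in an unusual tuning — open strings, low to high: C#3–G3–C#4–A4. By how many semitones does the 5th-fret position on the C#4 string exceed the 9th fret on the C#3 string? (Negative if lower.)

8 semitones

C#4 at fret 5 → F#4 (MIDI 66); C#3 at fret 9 → A#3 (MIDI 58).
66 − 58 = 8, so the two pitches are 8 semitones apart.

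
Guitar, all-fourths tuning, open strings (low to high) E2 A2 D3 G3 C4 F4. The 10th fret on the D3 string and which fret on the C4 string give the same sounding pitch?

0

D3 at fret 10 is D3 + 10 semitones = C4.
The open C4 string is 10 semitones above the open D3, so the same pitch on the C4 string lies at fret 10 − 10 = 0.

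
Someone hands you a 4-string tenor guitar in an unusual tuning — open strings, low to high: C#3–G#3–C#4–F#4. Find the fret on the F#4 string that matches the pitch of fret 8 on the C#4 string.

3

Fret 8 on C#4 is MIDI 61 + 8 = 69 (A4). On the F#4 string (open MIDI 66), that pitch is 69 − 66 = fret 3.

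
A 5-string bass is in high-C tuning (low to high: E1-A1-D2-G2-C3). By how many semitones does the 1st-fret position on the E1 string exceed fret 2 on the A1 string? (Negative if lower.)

E1 at fret 1 → F1 (MIDI 29); A1 at fret 2 → B1 (MIDI 35).
29 − 35 = -6, so the two pitches are 6 semitones apart.

-6 semitones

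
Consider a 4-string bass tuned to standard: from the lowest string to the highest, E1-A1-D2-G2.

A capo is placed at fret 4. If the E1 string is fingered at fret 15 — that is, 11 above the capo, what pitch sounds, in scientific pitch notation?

The capo raises the open E1 by 4 semitones to G#1; fretting 11 more gives E1 + 4 + 11 = E1 + 15 semitones = G2.

G2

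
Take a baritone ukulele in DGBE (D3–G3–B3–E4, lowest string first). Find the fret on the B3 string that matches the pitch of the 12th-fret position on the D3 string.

D3 at fret 12 is D3 + 12 semitones = D4.
The open B3 string is 9 semitones above the open D3, so the same pitch on the B3 string lies at fret 12 − 9 = 3.

3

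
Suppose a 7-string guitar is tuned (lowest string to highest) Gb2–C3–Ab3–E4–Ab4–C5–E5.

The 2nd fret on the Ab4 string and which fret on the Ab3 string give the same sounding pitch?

Fret 2 on Ab4 is MIDI 68 + 2 = 70 (Bb4). On the Ab3 string (open MIDI 56), that pitch is 70 − 56 = fret 14.

14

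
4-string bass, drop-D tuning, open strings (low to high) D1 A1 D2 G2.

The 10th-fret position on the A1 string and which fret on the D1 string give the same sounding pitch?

Fret 10 on A1 is MIDI 33 + 10 = 43 (G2). On the D1 string (open MIDI 26), that pitch is 43 − 26 = fret 17.

17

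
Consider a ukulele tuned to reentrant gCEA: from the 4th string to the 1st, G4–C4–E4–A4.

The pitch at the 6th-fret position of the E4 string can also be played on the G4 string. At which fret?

3

Fret 6 on E4 is MIDI 64 + 6 = 70 (A♯4). On the G4 string (open MIDI 67), that pitch is 70 − 67 = fret 3.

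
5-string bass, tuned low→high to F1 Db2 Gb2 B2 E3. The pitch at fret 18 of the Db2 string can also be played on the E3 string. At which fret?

3

Db2 at fret 18 is Db2 + 18 semitones = G3.
The open E3 string is 15 semitones above the open Db2, so the same pitch on the E3 string lies at fret 18 − 15 = 3.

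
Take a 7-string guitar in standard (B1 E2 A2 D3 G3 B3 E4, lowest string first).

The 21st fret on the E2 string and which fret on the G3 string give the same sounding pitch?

6

E2 at fret 21 is E2 + 21 semitones = C#4.
The open G3 string is 15 semitones above the open E2, so the same pitch on the G3 string lies at fret 21 − 15 = 6.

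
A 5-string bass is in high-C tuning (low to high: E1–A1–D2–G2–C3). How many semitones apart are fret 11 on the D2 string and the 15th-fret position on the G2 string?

D2 at fret 11 → C♯3 (MIDI 49); G2 at fret 15 → A♯3 (MIDI 58).
49 − 58 = -9, so the two pitches are 9 semitones apart, with A♯3 the higher.

9 semitones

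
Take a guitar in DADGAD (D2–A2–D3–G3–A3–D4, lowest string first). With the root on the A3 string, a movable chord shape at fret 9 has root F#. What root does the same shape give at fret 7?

E

Moving from fret 9 to fret 7 shifts the root by -2 semitones.
F# down 2 semitones is E.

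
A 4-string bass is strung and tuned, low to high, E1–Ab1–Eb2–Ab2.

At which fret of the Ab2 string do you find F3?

F3 is 9 semitones above the open Ab2 (Ab–A–Bb–B–C–Db–D–Eb–E–F), so it sits at fret 9.

9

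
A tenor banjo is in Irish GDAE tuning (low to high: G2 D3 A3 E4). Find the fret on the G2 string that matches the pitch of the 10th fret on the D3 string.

17

D3 at fret 10 is D3 + 10 semitones = C4.
The open G2 string is 7 semitones below the open D3, so the same pitch on the G2 string lies at fret 10 + 7 = 17.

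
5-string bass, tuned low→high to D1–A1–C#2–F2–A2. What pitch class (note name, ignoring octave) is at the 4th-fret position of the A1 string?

C#

A1 is MIDI 33. Adding 4 gives 37; 37 mod 12 = 1, i.e. C#.
(Equivalently spelled Db.)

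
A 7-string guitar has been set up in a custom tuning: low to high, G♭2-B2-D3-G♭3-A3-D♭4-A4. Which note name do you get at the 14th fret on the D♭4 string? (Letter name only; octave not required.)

D♭4 is MIDI 61. Adding 14 gives 75; 75 mod 12 = 3, i.e. E♭.
(Equivalently spelled D♯.)

E♭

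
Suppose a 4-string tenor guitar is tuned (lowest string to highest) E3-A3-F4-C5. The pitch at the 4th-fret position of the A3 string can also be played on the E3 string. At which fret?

Fret 4 on A3 is MIDI 57 + 4 = 61 (D♭4). On the E3 string (open MIDI 52), that pitch is 61 − 52 = fret 9.

9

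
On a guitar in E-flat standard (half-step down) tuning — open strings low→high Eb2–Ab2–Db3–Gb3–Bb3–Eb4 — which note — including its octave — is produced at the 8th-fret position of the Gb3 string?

Each fret is one semitone, so Gb3 + 8 = D4.

D4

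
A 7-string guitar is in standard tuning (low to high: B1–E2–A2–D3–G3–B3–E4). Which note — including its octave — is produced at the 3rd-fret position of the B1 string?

Each fret is one semitone, so B1 + 3 = D2.

D2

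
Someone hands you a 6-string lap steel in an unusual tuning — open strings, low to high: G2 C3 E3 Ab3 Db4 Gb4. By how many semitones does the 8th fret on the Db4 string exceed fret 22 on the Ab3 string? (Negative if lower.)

Db4 at fret 8 → A4 (MIDI 69); Ab3 at fret 22 → Gb5 (MIDI 78).
69 − 78 = -9, so the two pitches are 9 semitones apart.

-9 semitones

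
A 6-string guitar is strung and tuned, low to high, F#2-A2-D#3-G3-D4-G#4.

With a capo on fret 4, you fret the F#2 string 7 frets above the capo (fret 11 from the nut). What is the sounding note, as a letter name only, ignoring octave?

F

The capo raises the open F#2 by 4 semitones to A#2; fretting 7 more gives F#2 + 4 + 7 = F#2 + 11 semitones, landing on F.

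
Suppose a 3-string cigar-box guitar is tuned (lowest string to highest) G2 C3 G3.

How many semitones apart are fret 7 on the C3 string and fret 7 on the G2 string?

C3 at fret 7 → G3 (MIDI 55); G2 at fret 7 → D3 (MIDI 50).
55 − 50 = 5, so the two pitches are 5 semitones apart, with G3 the higher.

5 semitones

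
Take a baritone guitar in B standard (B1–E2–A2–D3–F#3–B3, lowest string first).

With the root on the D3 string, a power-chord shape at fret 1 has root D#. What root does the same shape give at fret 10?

C

Moving from fret 1 to fret 10 shifts the root by 9 semitones.
D# up 9 semitones is C.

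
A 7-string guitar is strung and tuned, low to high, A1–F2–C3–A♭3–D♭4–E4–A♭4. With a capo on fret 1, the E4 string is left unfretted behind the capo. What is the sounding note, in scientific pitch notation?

The capo raises the open E4 by 1 semitone to F4; fretting 0 more gives E4 + 1 + 0 = E4 + 1 semitone = F4.

F4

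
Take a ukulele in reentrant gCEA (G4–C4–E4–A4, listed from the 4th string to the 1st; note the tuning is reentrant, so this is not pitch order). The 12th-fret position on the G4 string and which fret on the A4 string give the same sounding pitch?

10

G4 at fret 12 is G4 + 12 semitones = G5.
The open A4 string is 2 semitones above the open G4, so the same pitch on the A4 string lies at fret 12 − 2 = 10.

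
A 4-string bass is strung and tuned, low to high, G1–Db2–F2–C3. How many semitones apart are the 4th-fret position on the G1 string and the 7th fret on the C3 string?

G1 at fret 4 → B1 (MIDI 35); C3 at fret 7 → G3 (MIDI 55).
35 − 55 = -20, so the two pitches are 20 semitones apart, with G3 the higher.

20 semitones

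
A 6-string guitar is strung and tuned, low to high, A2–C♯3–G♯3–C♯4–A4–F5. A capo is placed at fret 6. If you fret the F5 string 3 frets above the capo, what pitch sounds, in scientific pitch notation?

The capo raises the open F5 by 6 semitones to B5; fretting 3 more gives F5 + 6 + 3 = F5 + 9 semitones = D6.

D6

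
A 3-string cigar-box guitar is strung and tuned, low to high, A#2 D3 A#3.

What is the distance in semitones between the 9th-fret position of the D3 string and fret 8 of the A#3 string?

D3 at fret 9 → B3 (MIDI 59); A#3 at fret 8 → F#4 (MIDI 66).
59 − 66 = -7, so the two pitches are 7 semitones apart, with F#4 the higher.

7 semitones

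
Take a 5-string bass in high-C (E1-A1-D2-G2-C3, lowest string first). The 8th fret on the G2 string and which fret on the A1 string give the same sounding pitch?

G2 at fret 8 is G2 + 8 semitones = D#3.
The open A1 string is 10 semitones below the open G2, so the same pitch on the A1 string lies at fret 8 + 10 = 18.

18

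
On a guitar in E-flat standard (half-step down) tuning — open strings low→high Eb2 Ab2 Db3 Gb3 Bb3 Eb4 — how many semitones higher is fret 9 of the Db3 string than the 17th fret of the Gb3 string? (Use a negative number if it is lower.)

Db3 at fret 9 → Bb3 (MIDI 58); Gb3 at fret 17 → B4 (MIDI 71).
58 − 71 = -13, so the two pitches are 13 semitones apart.

-13 semitones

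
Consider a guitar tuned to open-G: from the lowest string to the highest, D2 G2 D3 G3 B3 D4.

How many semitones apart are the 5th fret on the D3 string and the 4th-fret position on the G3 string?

D3 at fret 5 → G3 (MIDI 55); G3 at fret 4 → B3 (MIDI 59).
55 − 59 = -4, so the two pitches are 4 semitones apart, with B3 the higher.

4 semitones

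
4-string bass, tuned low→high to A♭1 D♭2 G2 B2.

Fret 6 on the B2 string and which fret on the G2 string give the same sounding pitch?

10

B2 at fret 6 is B2 + 6 semitones = F3.
The open G2 string is 4 semitones below the open B2, so the same pitch on the G2 string lies at fret 6 + 4 = 10.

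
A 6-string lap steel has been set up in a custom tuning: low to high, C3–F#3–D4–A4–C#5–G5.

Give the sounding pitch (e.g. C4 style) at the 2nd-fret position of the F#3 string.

G#3

F#3 is MIDI 54. Adding 2 gives 56, which is G#3.
(Equivalently spelled Ab3.)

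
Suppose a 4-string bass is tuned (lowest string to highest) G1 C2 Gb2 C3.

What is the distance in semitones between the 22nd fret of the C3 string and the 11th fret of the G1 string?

C3 at fret 22 → Bb4 (MIDI 70); G1 at fret 11 → Gb2 (MIDI 42).
70 − 42 = 28, so the two pitches are 28 semitones apart, with Bb4 the higher.

28 semitones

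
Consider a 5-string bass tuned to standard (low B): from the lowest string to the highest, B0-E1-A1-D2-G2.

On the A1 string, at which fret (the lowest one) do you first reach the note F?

8

From A1, count semitones up the chromatic scale until reaching F: A–A#–B–C–C#–D–D#–E–F — 8 steps.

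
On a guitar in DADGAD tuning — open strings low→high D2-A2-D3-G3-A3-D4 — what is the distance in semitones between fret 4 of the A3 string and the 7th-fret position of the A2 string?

9 semitones

A3 at fret 4 → C♯4 (MIDI 61); A2 at fret 7 → E3 (MIDI 52).
61 − 52 = 9, so the two pitches are 9 semitones apart, with C♯4 the higher.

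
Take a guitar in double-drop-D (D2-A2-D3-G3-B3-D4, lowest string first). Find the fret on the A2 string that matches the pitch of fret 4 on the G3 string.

G3 at fret 4 is G3 + 4 semitones = B3.
The open A2 string is 10 semitones below the open G3, so the same pitch on the A2 string lies at fret 4 + 10 = 14.

14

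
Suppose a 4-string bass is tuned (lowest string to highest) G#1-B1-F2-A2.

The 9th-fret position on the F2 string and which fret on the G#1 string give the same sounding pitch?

18

Fret 9 on F2 is MIDI 41 + 9 = 50 (D3). On the G#1 string (open MIDI 32), that pitch is 50 − 32 = fret 18.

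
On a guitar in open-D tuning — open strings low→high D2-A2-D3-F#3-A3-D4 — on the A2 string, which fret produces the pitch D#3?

6

D#3 is 6 semitones above the open A2 (A–A#–B–C–C#–D–D#), so it sits at fret 6.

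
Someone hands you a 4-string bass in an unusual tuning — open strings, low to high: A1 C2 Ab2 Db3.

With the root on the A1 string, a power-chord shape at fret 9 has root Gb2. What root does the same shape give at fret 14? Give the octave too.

Moving from fret 9 to fret 14 shifts the root by 5 semitones.
Gb2 up 5 semitones is B2.

B2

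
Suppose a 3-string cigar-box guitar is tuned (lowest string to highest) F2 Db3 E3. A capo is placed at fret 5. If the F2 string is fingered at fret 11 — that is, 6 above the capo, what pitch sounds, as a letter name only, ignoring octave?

The capo raises the open F2 by 5 semitones to Bb2; fretting 6 more gives F2 + 5 + 6 = F2 + 11 semitones, landing on E.

E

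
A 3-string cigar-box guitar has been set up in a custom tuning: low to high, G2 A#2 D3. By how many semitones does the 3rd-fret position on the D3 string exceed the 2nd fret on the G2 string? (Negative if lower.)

8 semitones

D3 at fret 3 → F3 (MIDI 53); G2 at fret 2 → A2 (MIDI 45).
53 − 45 = 8, so the two pitches are 8 semitones apart.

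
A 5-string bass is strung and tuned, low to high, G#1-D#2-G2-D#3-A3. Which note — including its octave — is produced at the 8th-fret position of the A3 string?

F4

The open A3 string plus 8 semitones: A–A#–B–C–C#–D–D#–E–F.
The walk passes from B into C once, so the octave number goes from 3 to 4.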